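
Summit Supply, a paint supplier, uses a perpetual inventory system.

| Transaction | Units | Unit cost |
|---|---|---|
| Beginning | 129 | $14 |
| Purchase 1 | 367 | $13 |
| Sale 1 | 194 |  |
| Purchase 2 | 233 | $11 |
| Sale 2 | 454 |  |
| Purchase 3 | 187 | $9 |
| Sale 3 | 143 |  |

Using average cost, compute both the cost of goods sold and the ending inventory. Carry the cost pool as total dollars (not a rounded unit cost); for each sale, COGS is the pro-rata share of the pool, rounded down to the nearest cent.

After Beginning: 129 on hand, pool $1,806.00 (≈ $14.0000 each)
After Purchase 1: 496 on hand, pool $6,577.00 (≈ $13.2601 each)
Sale 1, sell 194: 194/496 × $6,577.00 → $2,572.45
After Purchase 2: 535 on hand, pool $6,567.55 (≈ $12.2758 each)
Sale 2, sell 454: 454/535 × $6,567.55 → $5,573.21
After Purchase 3: 268 on hand, pool $2,677.34 (≈ $9.9901 each)
Sale 3, sell 143: 143/268 × $2,677.34 → $1,428.58
Total COGS = $2,572.45 + $5,573.21 + $1,428.58 = $9,574.24
Ending inventory (cost pool remaining) = $1,248.76

COGS = $9,574.24; ending inventory = $1,248.76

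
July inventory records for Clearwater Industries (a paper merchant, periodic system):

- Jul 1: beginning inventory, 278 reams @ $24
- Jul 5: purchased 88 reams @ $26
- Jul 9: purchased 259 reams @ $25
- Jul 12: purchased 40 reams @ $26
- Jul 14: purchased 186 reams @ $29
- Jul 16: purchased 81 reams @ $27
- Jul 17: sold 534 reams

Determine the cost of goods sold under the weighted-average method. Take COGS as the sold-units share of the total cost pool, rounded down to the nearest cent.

COGS = $13,783.15

Jul 17, sell 534: 534/932 × $24,056.00 → $13,783.15
Ending inventory (cost pool remaining) = $10,272.85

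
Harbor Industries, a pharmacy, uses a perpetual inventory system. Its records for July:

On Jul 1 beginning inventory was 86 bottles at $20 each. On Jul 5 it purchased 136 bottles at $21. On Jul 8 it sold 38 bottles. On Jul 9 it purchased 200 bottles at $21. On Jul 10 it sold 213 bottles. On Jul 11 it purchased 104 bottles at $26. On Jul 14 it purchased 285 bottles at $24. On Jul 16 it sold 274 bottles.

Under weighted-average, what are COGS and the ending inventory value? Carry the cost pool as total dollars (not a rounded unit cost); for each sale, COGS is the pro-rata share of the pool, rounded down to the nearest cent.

COGS = $11,627.97; ending inventory = $6,692.03

After Jul 1: 86 on hand, pool $1,720.00 (≈ $20.0000 each)
After Jul 5: 222 on hand, pool $4,576.00 (≈ $20.6126 each)
Jul 8, sell 38: 38/222 × $4,576.00 → $783.27
After Jul 9: 384 on hand, pool $7,992.73 (≈ $20.8144 each)
Jul 10, sell 213: 213/384 × $7,992.73 → $4,433.46
After Jul 11: 275 on hand, pool $6,263.27 (≈ $22.7755 each)
After Jul 14: 560 on hand, pool $13,103.27 (≈ $23.3987 each)
Jul 16, sell 274: 274/560 × $13,103.27 → $6,411.24
Total COGS = $783.27 + $4,433.46 + $6,411.24 = $11,627.97
Ending inventory (cost pool remaining) = $6,692.03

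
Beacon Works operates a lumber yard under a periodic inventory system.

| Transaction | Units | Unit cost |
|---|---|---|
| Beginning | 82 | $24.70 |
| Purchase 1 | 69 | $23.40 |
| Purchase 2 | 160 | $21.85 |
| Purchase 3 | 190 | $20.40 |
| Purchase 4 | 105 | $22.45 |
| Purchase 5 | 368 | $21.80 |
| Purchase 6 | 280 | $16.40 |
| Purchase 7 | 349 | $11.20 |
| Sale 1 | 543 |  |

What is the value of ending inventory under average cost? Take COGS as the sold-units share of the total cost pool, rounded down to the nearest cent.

Ending inventory = $19,766.69

Sale 1, sell 543: 543/1603 × $29,892.45 → $10,125.76
Ending inventory (cost pool remaining) = $19,766.69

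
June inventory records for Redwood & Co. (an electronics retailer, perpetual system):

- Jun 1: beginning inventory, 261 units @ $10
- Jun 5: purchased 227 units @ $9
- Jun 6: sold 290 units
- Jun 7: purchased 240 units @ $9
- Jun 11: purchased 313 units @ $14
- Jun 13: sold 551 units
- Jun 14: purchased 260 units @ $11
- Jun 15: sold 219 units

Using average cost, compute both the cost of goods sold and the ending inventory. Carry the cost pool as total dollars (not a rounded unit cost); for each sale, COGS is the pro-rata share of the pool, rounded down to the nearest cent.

After Jun 1: 261 on hand, pool $2,610.00 (≈ $10.0000 each)
After Jun 5: 488 on hand, pool $4,653.00 (≈ $9.5348 each)
Jun 6, sell 290: 290/488 × $4,653.00 → $2,765.10
After Jun 7: 438 on hand, pool $4,047.90 (≈ $9.2418 each)
After Jun 11: 751 on hand, pool $8,429.90 (≈ $11.2249 each)
Jun 13, sell 551: 551/751 × $8,429.90 → $6,184.91
After Jun 14: 460 on hand, pool $5,104.99 (≈ $11.0978 each)
Jun 15, sell 219: 219/460 × $5,104.99 → $2,430.41
Total COGS = $2,765.10 + $6,184.91 + $2,430.41 = $11,380.42
Ending inventory (cost pool remaining) = $2,674.58

COGS = $11,380.42; ending inventory = $2,674.58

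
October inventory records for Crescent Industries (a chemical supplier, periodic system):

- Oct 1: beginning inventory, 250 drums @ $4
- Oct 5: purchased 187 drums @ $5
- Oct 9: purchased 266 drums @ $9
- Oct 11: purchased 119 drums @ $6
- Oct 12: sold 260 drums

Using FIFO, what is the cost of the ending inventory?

Oct 12, 260 sold [FIFO — oldest first]: 250 @ $4 + 10 @ $5 = $1,050
Ending inventory: 177 @ $5 + 266 @ $9 + 119 @ $6 = $3,993
Check: goods available $5,043 = COGS $1,050 + ending $3,993

Ending inventory = $3,993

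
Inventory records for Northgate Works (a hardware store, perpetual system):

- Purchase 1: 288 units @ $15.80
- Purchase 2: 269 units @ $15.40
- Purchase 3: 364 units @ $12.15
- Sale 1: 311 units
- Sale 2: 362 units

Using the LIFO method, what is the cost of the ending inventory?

Sale 1 (311) [LIFO — newest first]: 311 @ $12.15 = $3,778.65
Sale 2 (362) [LIFO — newest first]: 53 @ $12.15 + 269 @ $15.40 + 40 @ $15.80 = $5,418.55
Total COGS = $3,778.65 + $5,418.55 = $9,197.20
Ending inventory: 248 @ $15.80 = $3,918.40

Ending inventory = $3,918.40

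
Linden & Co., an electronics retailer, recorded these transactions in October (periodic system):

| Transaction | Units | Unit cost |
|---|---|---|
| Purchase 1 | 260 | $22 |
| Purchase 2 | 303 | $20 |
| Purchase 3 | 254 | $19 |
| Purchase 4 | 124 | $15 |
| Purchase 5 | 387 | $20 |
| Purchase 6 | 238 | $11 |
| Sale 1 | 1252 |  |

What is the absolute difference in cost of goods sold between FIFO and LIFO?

FIFO COGS: 260 @ $22 + 303 @ $20 + 254 @ $19 + 124 @ $15 + 311 @ $20 = $24,686
LIFO COGS: 238 @ $11 + 387 @ $20 + 124 @ $15 + 254 @ $19 + 249 @ $20 = $22,024
Difference = |$24,686 − $22,024| = $2,662

$2,662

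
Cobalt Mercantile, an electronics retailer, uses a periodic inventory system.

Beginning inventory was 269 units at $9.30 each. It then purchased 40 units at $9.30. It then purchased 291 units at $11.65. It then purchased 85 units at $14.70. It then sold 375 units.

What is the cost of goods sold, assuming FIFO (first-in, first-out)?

Sale 1 (375) [FIFO — oldest first]: 269 @ $9.30 + 40 @ $9.30 + 66 @ $11.65 = $3,642.60
Ending inventory: 225 @ $11.65 + 85 @ $14.70 = $3,870.75
Check: goods available $7,513.35 = COGS $3,642.60 + ending $3,870.75

COGS = $3,642.60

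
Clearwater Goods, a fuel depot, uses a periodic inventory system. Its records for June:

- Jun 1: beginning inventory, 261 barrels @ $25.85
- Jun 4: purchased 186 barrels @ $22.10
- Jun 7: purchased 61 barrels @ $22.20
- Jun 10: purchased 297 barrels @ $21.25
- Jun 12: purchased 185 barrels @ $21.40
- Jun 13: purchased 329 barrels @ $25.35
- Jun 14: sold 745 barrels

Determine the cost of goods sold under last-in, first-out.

Jun 14, 745 sold [LIFO — newest first]: 329 @ $25.35 + 185 @ $21.40 + 231 @ $21.25 = $17,207.90
Ending inventory: 261 @ $25.85 + 186 @ $22.10 + 61 @ $22.20 + 66 @ $21.25 = $13,614.15

COGS = $17,207.90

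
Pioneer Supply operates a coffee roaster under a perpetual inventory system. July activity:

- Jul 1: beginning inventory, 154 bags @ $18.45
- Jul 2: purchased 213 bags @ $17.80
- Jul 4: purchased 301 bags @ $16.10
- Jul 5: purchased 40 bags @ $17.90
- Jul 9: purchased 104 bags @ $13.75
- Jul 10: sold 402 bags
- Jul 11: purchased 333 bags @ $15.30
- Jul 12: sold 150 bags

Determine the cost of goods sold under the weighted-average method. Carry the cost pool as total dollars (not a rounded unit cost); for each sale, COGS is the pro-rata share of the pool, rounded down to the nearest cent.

After Jul 1: 154 on hand, pool $2,841.30 (≈ $18.4500 each)
After Jul 2: 367 on hand, pool $6,632.70 (≈ $18.0728 each)
After Jul 4: 668 on hand, pool $11,478.80 (≈ $17.1838 each)
After Jul 5: 708 on hand, pool $12,194.80 (≈ $17.2243 each)
After Jul 9: 812 on hand, pool $13,624.80 (≈ $16.7793 each)
Jul 10, sell 402: 402/812 × $13,624.80 → $6,745.28
After Jul 11: 743 on hand, pool $11,974.42 (≈ $16.1163 each)
Jul 12, sell 150: 150/743 × $11,974.42 → $2,417.44
Total COGS = $6,745.28 + $2,417.44 = $9,162.72
Ending inventory (cost pool remaining) = $9,556.98
Check: goods available $18,719.70 = COGS $9,162.72 + ending $9,556.98

COGS = $9,162.72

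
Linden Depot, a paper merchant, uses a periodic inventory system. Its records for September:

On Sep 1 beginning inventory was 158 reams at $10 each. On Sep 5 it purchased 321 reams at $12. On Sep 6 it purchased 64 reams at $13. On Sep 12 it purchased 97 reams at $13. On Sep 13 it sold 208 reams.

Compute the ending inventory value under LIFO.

Sep 13, 208 sold [LIFO — newest first]: 97 @ $13 + 64 @ $13 + 47 @ $12 = $2,657
Ending inventory: 158 @ $10 + 274 @ $12 = $4,868
Check: goods available $7,525 = COGS $2,657 + ending $4,868

Ending inventory = $4,868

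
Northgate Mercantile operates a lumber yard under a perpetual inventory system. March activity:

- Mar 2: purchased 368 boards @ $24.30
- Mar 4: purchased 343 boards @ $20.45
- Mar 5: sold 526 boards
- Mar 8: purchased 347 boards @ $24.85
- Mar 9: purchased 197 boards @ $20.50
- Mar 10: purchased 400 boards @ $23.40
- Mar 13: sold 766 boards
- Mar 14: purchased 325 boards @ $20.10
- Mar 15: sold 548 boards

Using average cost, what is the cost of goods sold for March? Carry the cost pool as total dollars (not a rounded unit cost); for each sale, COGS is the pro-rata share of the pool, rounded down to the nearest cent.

After Mar 2: 368 on hand, pool $8,942.40 (≈ $24.3000 each)
After Mar 4: 711 on hand, pool $15,956.75 (≈ $22.4427 each)
Mar 5, sell 526: 526/711 × $15,956.75 → $11,804.85
After Mar 8: 532 on hand, pool $12,774.85 (≈ $24.0129 each)
After Mar 9: 729 on hand, pool $16,813.35 (≈ $23.0636 each)
After Mar 10: 1129 on hand, pool $26,173.35 (≈ $23.1828 each)
Mar 13, sell 766: 766/1129 × $26,173.35 → $17,758.00
After Mar 14: 688 on hand, pool $14,947.85 (≈ $21.7265 each)
Mar 15, sell 548: 548/688 × $14,947.85 → $11,906.13
Total COGS = $11,804.85 + $17,758.00 + $11,906.13 = $41,468.98
Ending inventory (cost pool remaining) = $3,041.72
Check: goods available $44,510.70 = COGS $41,468.98 + ending $3,041.72

COGS = $41,468.98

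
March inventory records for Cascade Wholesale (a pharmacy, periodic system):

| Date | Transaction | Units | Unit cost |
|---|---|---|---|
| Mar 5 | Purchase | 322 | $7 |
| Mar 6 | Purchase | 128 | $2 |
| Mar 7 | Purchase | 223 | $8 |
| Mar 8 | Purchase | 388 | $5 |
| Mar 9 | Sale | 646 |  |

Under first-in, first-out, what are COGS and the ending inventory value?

COGS = $4,078; ending inventory = $2,156

Mar 9, 646 sold [FIFO — oldest first]: 322 @ $7 + 128 @ $2 + 196 @ $8 = $4,078
Ending inventory: 27 @ $8 + 388 @ $5 = $2,156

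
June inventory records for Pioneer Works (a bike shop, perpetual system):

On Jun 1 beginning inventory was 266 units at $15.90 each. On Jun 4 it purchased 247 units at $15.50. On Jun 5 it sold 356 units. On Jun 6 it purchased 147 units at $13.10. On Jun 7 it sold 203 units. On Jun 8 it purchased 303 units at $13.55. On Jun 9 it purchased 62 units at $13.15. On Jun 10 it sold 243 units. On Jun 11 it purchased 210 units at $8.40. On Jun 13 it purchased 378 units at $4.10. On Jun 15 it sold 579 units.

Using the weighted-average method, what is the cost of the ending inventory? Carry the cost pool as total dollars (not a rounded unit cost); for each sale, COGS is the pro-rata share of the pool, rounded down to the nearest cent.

After Jun 1: 266 on hand, pool $4,229.40 (≈ $15.9000 each)
After Jun 4: 513 on hand, pool $8,057.90 (≈ $15.7074 each)
Jun 5, sell 356: 356/513 × $8,057.90 → $5,591.83
After Jun 6: 304 on hand, pool $4,391.77 (≈ $14.4466 each)
Jun 7, sell 203: 203/304 × $4,391.77 → $2,932.66
After Jun 8: 404 on hand, pool $5,564.76 (≈ $13.7742 each)
After Jun 9: 466 on hand, pool $6,380.06 (≈ $13.6911 each)
Jun 10, sell 243: 243/466 × $6,380.06 → $3,326.94
After Jun 11: 433 on hand, pool $4,817.12 (≈ $11.1250 each)
After Jun 13: 811 on hand, pool $6,366.92 (≈ $7.8507 each)
Jun 15, sell 579: 579/811 × $6,366.92 → $4,545.55
Total COGS = $5,591.83 + $2,932.66 + $3,326.94 + $4,545.55 = $16,396.98
Ending inventory (cost pool remaining) = $1,821.37
Check: goods available $18,218.35 = COGS $16,396.98 + ending $1,821.37

Ending inventory = $1,821.37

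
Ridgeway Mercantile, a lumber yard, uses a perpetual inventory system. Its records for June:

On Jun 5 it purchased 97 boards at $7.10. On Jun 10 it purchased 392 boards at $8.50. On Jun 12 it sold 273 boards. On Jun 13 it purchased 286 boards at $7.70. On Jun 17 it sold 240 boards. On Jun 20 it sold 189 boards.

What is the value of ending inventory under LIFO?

Ending inventory = $518.30

Jun 12, 273 sold [LIFO — newest first]: 273 @ $8.50 = $2,320.50
Jun 17, 240 sold [LIFO — newest first]: 240 @ $7.70 = $1,848.00
Jun 20, 189 sold [LIFO — newest first]: 46 @ $7.70 + 119 @ $8.50 + 24 @ $7.10 = $1,536.10
Total COGS = $2,320.50 + $1,848.00 + $1,536.10 = $5,704.60
Ending inventory: 73 @ $7.10 = $518.30
Check: goods available $6,222.90 = COGS $5,704.60 + ending $518.30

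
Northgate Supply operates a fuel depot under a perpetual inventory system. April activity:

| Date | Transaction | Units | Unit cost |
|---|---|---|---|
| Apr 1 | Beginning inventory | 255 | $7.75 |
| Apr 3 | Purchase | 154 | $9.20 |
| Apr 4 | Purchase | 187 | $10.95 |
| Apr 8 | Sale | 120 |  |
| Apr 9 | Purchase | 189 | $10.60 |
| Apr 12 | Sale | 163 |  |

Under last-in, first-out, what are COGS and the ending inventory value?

COGS = $3,041.80; ending inventory = $4,402.30

Apr 8, 120 sold [LIFO — newest first]: 120 @ $10.95 = $1,314.00
Apr 12, 163 sold [LIFO — newest first]: 163 @ $10.60 = $1,727.80
Total COGS = $1,314.00 + $1,727.80 = $3,041.80
Ending inventory: 255 @ $7.75 + 154 @ $9.20 + 67 @ $10.95 + 26 @ $10.60 = $4,402.30
Check: goods available $7,444.10 = COGS $3,041.80 + ending $4,402.30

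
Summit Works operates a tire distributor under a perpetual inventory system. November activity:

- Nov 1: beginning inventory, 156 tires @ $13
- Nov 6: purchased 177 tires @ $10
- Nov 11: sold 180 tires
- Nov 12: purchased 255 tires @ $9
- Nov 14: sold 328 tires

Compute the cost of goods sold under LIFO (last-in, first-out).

Nov 11, 180 sold [LIFO — newest first]: 177 @ $10 + 3 @ $13 = $1,809
Nov 14, 328 sold [LIFO — newest first]: 255 @ $9 + 73 @ $13 = $3,244
Total COGS = $1,809 + $3,244 = $5,053
Ending inventory: 80 @ $13 = $1,040

COGS = $5,053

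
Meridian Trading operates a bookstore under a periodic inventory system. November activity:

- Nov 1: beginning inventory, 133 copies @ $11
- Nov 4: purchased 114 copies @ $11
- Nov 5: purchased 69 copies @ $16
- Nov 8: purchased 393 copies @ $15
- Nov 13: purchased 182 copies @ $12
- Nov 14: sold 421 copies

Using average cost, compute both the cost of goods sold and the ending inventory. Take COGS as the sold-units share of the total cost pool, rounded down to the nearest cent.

Nov 14, sell 421: 421/891 × $11,900.00 → $5,622.78
Ending inventory (cost pool remaining) = $6,277.22

COGS = $5,622.78; ending inventory = $6,277.22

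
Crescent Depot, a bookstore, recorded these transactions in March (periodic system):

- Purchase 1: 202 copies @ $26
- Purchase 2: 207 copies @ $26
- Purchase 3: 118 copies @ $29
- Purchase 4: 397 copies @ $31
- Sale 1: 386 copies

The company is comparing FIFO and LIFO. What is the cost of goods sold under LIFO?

COGS = $11,966

FIFO COGS: 202 @ $26 + 184 @ $26 = $10,036
LIFO COGS: 386 @ $31 = $11,966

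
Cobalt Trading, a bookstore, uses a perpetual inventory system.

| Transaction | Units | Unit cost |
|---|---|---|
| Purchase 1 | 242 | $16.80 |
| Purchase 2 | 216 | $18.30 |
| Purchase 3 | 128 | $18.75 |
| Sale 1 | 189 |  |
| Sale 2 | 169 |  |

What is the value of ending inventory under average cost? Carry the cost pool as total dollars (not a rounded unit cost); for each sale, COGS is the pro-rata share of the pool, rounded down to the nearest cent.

After Purchase 1: 242 on hand, pool $4,065.60 (≈ $16.8000 each)
After Purchase 2: 458 on hand, pool $8,018.40 (≈ $17.5074 each)
After Purchase 3: 586 on hand, pool $10,418.40 (≈ $17.7788 each)
Sale 1, sell 189: 189/586 × $10,418.40 → $3,360.20
Sale 2, sell 169: 169/397 × $7,058.20 → $3,004.62
Total COGS = $3,360.20 + $3,004.62 = $6,364.82
Ending inventory (cost pool remaining) = $4,053.58

Ending inventory = $4,053.58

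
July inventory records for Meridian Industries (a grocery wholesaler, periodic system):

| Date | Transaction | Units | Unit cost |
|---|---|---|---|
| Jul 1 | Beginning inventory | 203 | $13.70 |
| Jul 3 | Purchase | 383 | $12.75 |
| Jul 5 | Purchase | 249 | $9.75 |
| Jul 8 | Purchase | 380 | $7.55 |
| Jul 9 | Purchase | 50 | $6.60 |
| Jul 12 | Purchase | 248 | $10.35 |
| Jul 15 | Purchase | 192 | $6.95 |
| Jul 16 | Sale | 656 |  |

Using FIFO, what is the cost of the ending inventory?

Jul 16, 656 sold [FIFO — oldest first]: 203 @ $13.70 + 383 @ $12.75 + 70 @ $9.75 = $8,346.85
Ending inventory: 179 @ $9.75 + 380 @ $7.55 + 50 @ $6.60 + 248 @ $10.35 + 192 @ $6.95 = $8,845.45

Ending inventory = $8,845.45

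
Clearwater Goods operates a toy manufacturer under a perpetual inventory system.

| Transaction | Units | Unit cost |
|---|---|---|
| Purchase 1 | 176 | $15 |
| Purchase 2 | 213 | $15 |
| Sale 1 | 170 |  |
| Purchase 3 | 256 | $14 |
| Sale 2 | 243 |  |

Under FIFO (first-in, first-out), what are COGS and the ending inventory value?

Sale 1 (170) [FIFO — oldest first]: 170 @ $15 = $2,550
Sale 2 (243) [FIFO — oldest first]: 6 @ $15 + 213 @ $15 + 24 @ $14 = $3,621
Total COGS = $2,550 + $3,621 = $6,171
Ending inventory: 232 @ $14 = $3,248
Check: goods available $9,419 = COGS $6,171 + ending $3,248

COGS = $6,171; ending inventory = $3,248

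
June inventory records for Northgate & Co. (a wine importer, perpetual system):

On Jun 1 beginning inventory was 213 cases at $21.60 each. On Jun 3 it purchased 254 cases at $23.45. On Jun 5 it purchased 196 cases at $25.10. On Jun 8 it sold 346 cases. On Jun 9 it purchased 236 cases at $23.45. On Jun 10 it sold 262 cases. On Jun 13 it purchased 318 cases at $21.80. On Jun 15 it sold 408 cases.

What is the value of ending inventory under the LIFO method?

Ending inventory = $4,341.60

Jun 8, 346 sold [LIFO — newest first]: 196 @ $25.10 + 150 @ $23.45 = $8,437.10
Jun 10, 262 sold [LIFO — newest first]: 236 @ $23.45 + 26 @ $23.45 = $6,143.90
Jun 15, 408 sold [LIFO — newest first]: 318 @ $21.80 + 78 @ $23.45 + 12 @ $21.60 = $9,020.70
Total COGS = $8,437.10 + $6,143.90 + $9,020.70 = $23,601.70
Ending inventory: 201 @ $21.60 = $4,341.60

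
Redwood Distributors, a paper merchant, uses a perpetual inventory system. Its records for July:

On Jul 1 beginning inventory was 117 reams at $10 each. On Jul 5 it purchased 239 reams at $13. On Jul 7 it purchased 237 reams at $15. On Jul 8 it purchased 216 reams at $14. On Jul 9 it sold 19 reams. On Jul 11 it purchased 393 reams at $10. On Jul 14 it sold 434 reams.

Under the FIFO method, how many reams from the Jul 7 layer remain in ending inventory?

Jul 9, 19 sold [FIFO — oldest first]: 19 @ $10 = $190
Jul 14, 434 sold [FIFO — oldest first]: 98 @ $10 + 239 @ $13 + 97 @ $15 = $5,542
Total COGS = $190 + $5,542 = $5,732
Ending inventory: 140 @ $15 + 216 @ $14 + 393 @ $10 = $9,054

140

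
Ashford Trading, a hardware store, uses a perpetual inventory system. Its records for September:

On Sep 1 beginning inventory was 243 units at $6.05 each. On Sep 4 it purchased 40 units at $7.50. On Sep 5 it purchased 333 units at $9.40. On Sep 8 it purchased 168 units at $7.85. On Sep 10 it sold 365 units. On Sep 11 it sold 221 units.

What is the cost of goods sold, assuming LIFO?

Sep 10, 365 sold [LIFO — newest first]: 168 @ $7.85 + 197 @ $9.40 = $3,170.60
Sep 11, 221 sold [LIFO — newest first]: 136 @ $9.40 + 40 @ $7.50 + 45 @ $6.05 = $1,850.65
Total COGS = $3,170.60 + $1,850.65 = $5,021.25
Ending inventory: 198 @ $6.05 = $1,197.90
Check: goods available $6,219.15 = COGS $5,021.25 + ending $1,197.90

COGS = $5,021.25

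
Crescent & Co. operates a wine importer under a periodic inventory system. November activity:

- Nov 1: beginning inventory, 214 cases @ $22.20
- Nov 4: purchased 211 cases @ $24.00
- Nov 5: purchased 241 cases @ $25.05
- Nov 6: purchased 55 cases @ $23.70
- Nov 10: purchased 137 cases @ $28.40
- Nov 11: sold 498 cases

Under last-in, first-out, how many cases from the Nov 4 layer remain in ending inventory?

Nov 11, 498 sold [LIFO — newest first]: 137 @ $28.40 + 55 @ $23.70 + 241 @ $25.05 + 65 @ $24.00 = $12,791.35
Ending inventory: 214 @ $22.20 + 146 @ $24.00 = $8,254.80

146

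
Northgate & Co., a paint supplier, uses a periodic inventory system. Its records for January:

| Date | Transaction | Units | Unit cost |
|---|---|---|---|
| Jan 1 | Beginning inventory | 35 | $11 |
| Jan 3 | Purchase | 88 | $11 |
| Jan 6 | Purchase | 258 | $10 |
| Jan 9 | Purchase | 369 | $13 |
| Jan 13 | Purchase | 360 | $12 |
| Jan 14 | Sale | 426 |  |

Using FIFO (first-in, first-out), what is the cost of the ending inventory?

Jan 14, 426 sold [FIFO — oldest first]: 35 @ $11 + 88 @ $11 + 258 @ $10 + 45 @ $13 = $4,518
Ending inventory: 324 @ $13 + 360 @ $12 = $8,532
Check: goods available $13,050 = COGS $4,518 + ending $8,532

Ending inventory = $8,532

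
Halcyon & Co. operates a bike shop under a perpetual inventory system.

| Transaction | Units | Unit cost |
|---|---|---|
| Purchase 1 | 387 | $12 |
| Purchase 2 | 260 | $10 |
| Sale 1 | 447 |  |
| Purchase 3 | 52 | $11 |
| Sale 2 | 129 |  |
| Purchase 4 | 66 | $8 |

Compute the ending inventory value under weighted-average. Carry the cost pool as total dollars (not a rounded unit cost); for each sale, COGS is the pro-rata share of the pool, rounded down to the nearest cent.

Ending inventory = $1,900.17

After Purchase 1: 387 on hand, pool $4,644.00 (≈ $12.0000 each)
After Purchase 2: 647 on hand, pool $7,244.00 (≈ $11.1963 each)
Sale 1, sell 447: 447/647 × $7,244.00 → $5,004.74
After Purchase 3: 252 on hand, pool $2,811.26 (≈ $11.1558 each)
Sale 2, sell 129: 129/252 × $2,811.26 → $1,439.09
After Purchase 4: 189 on hand, pool $1,900.17 (≈ $10.0538 each)
Total COGS = $5,004.74 + $1,439.09 = $6,443.83
Ending inventory (cost pool remaining) = $1,900.17
Check: goods available $8,344.00 = COGS $6,443.83 + ending $1,900.17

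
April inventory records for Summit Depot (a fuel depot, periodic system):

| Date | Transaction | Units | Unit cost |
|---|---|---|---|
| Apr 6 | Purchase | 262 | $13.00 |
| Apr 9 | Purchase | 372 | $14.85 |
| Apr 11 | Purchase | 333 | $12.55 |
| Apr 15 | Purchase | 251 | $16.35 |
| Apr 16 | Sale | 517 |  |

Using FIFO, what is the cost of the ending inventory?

Apr 16, 517 sold [FIFO — oldest first]: 262 @ $13.00 + 255 @ $14.85 = $7,192.75
Ending inventory: 117 @ $14.85 + 333 @ $12.55 + 251 @ $16.35 = $10,020.45
Check: goods available $17,213.20 = COGS $7,192.75 + ending $10,020.45

Ending inventory = $10,020.45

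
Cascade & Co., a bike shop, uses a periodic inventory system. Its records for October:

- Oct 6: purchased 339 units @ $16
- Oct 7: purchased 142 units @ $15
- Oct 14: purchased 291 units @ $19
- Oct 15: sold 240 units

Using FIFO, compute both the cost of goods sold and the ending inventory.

Oct 15, 240 sold [FIFO — oldest first]: 240 @ $16 = $3,840
Ending inventory: 99 @ $16 + 142 @ $15 + 291 @ $19 = $9,243
Check: goods available $13,083 = COGS $3,840 + ending $9,243

COGS = $3,840; ending inventory = $9,243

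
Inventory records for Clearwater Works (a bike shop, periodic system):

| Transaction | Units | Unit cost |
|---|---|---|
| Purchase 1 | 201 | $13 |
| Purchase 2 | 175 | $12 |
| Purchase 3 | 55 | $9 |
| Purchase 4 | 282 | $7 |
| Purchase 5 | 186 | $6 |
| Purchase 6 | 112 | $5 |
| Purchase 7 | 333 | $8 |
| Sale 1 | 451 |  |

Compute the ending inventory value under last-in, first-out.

Sale 1 (451) [LIFO — newest first]: 333 @ $8 + 112 @ $5 + 6 @ $6 = $3,260
Ending inventory: 201 @ $13 + 175 @ $12 + 55 @ $9 + 282 @ $7 + 180 @ $6 = $8,262

Ending inventory = $8,262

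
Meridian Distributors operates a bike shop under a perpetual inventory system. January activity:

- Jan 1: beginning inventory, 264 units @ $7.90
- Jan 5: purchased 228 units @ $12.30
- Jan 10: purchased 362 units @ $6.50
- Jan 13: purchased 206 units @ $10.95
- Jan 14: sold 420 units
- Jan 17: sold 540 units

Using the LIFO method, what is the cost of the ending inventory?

Jan 14, 420 sold [LIFO — newest first]: 206 @ $10.95 + 214 @ $6.50 = $3,646.70
Jan 17, 540 sold [LIFO — newest first]: 148 @ $6.50 + 228 @ $12.30 + 164 @ $7.90 = $5,062.00
Total COGS = $3,646.70 + $5,062.00 = $8,708.70
Ending inventory: 100 @ $7.90 = $790.00

Ending inventory = $790.00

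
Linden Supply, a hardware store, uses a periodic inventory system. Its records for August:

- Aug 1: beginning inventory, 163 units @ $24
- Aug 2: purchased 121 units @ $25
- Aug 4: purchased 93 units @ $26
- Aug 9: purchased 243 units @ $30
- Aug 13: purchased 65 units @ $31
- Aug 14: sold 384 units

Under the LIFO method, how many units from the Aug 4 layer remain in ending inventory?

Aug 14, 384 sold [LIFO — newest first]: 65 @ $31 + 243 @ $30 + 76 @ $26 = $11,281
Ending inventory: 163 @ $24 + 121 @ $25 + 17 @ $26 = $7,379

17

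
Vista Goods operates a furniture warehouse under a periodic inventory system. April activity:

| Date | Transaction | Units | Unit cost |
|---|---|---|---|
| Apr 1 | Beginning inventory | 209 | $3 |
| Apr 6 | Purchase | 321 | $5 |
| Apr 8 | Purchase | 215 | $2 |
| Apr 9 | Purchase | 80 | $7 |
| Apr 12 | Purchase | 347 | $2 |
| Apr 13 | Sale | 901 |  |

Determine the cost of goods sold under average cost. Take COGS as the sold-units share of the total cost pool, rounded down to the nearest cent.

Apr 13, sell 901: 901/1172 × $3,916.00 → $3,010.50
Ending inventory (cost pool remaining) = $905.50
Check: goods available $3,916.00 = COGS $3,010.50 + ending $905.50

COGS = $3,010.50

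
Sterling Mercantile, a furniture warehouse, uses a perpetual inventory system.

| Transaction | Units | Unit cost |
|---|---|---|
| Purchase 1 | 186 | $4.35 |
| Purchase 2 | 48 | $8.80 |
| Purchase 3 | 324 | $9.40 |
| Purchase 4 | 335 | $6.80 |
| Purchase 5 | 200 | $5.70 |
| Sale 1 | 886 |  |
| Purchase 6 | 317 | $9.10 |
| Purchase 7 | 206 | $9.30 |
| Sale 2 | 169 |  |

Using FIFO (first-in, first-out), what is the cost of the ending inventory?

Sale 1 (886) [FIFO — oldest first]: 186 @ $4.35 + 48 @ $8.80 + 324 @ $9.40 + 328 @ $6.80 = $6,507.50
Sale 2 (169) [FIFO — oldest first]: 7 @ $6.80 + 162 @ $5.70 = $971.00
Total COGS = $6,507.50 + $971.00 = $7,478.50
Ending inventory: 38 @ $5.70 + 317 @ $9.10 + 206 @ $9.30 = $5,017.10

Ending inventory = $5,017.10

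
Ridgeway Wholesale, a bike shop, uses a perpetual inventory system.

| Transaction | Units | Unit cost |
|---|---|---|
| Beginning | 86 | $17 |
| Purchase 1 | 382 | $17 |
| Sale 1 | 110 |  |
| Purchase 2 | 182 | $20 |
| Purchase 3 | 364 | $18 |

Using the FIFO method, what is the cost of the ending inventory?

Ending inventory = $16,278

Sale 1 (110) [FIFO — oldest first]: 86 @ $17 + 24 @ $17 = $1,870
Ending inventory: 358 @ $17 + 182 @ $20 + 364 @ $18 = $16,278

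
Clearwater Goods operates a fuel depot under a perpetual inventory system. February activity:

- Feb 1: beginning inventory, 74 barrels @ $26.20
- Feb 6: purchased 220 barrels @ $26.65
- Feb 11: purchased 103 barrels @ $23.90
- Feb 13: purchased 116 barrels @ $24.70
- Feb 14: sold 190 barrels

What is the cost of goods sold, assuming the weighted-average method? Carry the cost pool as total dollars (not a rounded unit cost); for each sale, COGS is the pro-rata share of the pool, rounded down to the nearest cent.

COGS = $4,862.48

After Feb 1: 74 on hand, pool $1,938.80 (≈ $26.2000 each)
After Feb 6: 294 on hand, pool $7,801.80 (≈ $26.5367 each)
After Feb 11: 397 on hand, pool $10,263.50 (≈ $25.8526 each)
After Feb 13: 513 on hand, pool $13,128.70 (≈ $25.5920 each)
Feb 14, sell 190: 190/513 × $13,128.70 → $4,862.48
Ending inventory (cost pool remaining) = $8,266.22
Check: goods available $13,128.70 = COGS $4,862.48 + ending $8,266.22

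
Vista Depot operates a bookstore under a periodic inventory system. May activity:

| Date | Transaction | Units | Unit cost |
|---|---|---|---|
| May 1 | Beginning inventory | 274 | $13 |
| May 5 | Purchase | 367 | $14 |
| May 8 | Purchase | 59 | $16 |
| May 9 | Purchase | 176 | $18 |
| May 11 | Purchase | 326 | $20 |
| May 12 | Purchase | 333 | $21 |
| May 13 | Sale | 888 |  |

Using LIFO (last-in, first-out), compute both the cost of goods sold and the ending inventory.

May 13, 888 sold [LIFO — newest first]: 333 @ $21 + 326 @ $20 + 176 @ $18 + 53 @ $16 = $17,529
Ending inventory: 274 @ $13 + 367 @ $14 + 6 @ $16 = $8,796

COGS = $17,529; ending inventory = $8,796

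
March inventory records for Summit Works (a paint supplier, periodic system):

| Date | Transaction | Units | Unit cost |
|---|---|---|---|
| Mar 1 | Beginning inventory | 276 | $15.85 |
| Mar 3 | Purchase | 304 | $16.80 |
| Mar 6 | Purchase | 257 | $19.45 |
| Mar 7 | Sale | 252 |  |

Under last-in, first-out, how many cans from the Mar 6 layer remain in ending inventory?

Mar 7, 252 sold [LIFO — newest first]: 252 @ $19.45 = $4,901.40
Ending inventory: 276 @ $15.85 + 304 @ $16.80 + 5 @ $19.45 = $9,579.05

5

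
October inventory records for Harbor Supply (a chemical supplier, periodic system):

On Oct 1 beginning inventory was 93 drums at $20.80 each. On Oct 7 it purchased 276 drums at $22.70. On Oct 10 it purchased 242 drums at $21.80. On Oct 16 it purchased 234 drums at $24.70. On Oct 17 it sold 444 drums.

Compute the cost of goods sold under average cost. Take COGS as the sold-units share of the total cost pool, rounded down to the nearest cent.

COGS = $10,117.42

Oct 17, sell 444: 444/845 × $19,255.00 → $10,117.42
Ending inventory (cost pool remaining) = $9,137.58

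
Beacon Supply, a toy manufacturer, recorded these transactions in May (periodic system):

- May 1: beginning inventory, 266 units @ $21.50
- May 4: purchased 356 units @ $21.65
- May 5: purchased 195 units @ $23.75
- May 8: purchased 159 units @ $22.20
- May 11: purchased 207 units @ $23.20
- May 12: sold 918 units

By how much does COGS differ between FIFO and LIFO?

FIFO COGS: 266 @ $21.50 + 356 @ $21.65 + 195 @ $23.75 + 101 @ $22.20 = $20,299.85
LIFO COGS: 207 @ $23.20 + 159 @ $22.20 + 195 @ $23.75 + 356 @ $21.65 + 1 @ $21.50 = $20,692.35
Difference = |$20,299.85 − $20,692.35| = $392.50

$392.50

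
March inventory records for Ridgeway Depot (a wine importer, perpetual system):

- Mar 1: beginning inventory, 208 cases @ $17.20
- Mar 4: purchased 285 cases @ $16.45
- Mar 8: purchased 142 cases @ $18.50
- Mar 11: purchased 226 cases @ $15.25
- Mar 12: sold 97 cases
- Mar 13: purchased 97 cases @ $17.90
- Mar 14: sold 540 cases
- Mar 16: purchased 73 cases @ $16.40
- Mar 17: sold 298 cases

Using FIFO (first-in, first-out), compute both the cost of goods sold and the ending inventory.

COGS = $15,663.95; ending inventory = $1,608.90

Mar 12, 97 sold [FIFO — oldest first]: 97 @ $17.20 = $1,668.40
Mar 14, 540 sold [FIFO — oldest first]: 111 @ $17.20 + 285 @ $16.45 + 142 @ $18.50 + 2 @ $15.25 = $9,254.95
Mar 17, 298 sold [FIFO — oldest first]: 224 @ $15.25 + 74 @ $17.90 = $4,740.60
Total COGS = $1,668.40 + $9,254.95 + $4,740.60 = $15,663.95
Ending inventory: 23 @ $17.90 + 73 @ $16.40 = $1,608.90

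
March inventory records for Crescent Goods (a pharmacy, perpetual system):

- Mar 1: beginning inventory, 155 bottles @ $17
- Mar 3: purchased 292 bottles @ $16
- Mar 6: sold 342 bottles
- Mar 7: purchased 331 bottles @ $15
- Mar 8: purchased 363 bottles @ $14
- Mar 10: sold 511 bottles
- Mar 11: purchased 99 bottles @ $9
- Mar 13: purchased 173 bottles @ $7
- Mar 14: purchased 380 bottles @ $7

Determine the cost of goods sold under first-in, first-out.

Mar 6, 342 sold [FIFO — oldest first]: 155 @ $17 + 187 @ $16 = $5,627
Mar 10, 511 sold [FIFO — oldest first]: 105 @ $16 + 331 @ $15 + 75 @ $14 = $7,695
Total COGS = $5,627 + $7,695 = $13,322
Ending inventory: 288 @ $14 + 99 @ $9 + 173 @ $7 + 380 @ $7 = $8,794

COGS = $13,322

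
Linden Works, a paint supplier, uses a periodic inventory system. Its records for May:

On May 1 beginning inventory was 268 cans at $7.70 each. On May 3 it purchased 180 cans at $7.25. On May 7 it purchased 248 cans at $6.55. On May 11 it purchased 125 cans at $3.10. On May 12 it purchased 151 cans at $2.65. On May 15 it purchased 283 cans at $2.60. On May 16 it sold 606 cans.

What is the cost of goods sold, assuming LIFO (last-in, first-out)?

COGS = $1,831.30

May 16, 606 sold [LIFO — newest first]: 283 @ $2.60 + 151 @ $2.65 + 125 @ $3.10 + 47 @ $6.55 = $1,831.30
Ending inventory: 268 @ $7.70 + 180 @ $7.25 + 201 @ $6.55 = $4,685.15
Check: goods available $6,516.45 = COGS $1,831.30 + ending $4,685.15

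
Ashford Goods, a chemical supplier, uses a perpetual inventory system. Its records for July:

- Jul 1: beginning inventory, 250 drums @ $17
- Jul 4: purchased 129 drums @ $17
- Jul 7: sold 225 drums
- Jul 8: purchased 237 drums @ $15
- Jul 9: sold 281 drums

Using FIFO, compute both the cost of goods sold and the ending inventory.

Jul 7, 225 sold [FIFO — oldest first]: 225 @ $17 = $3,825
Jul 9, 281 sold [FIFO — oldest first]: 25 @ $17 + 129 @ $17 + 127 @ $15 = $4,523
Total COGS = $3,825 + $4,523 = $8,348
Ending inventory: 110 @ $15 = $1,650

COGS = $8,348; ending inventory = $1,650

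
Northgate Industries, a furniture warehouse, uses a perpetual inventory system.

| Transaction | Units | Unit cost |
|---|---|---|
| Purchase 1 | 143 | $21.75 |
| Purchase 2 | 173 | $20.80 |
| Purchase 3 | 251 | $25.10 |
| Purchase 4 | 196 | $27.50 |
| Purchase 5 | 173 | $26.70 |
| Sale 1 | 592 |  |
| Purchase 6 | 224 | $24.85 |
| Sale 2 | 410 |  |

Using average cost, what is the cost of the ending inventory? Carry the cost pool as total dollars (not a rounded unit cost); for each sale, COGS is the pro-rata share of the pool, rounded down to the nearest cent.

Ending inventory = $3,901.59

After Purchase 1: 143 on hand, pool $3,110.25 (≈ $21.7500 each)
After Purchase 2: 316 on hand, pool $6,708.65 (≈ $21.2299 each)
After Purchase 3: 567 on hand, pool $13,008.75 (≈ $22.9431 each)
After Purchase 4: 763 on hand, pool $18,398.75 (≈ $24.1137 each)
After Purchase 5: 936 on hand, pool $23,017.85 (≈ $24.5917 each)
Sale 1, sell 592: 592/936 × $23,017.85 → $14,558.29
After Purchase 6: 568 on hand, pool $14,025.96 (≈ $24.6936 each)
Sale 2, sell 410: 410/568 × $14,025.96 → $10,124.37
Total COGS = $14,558.29 + $10,124.37 = $24,682.66
Ending inventory (cost pool remaining) = $3,901.59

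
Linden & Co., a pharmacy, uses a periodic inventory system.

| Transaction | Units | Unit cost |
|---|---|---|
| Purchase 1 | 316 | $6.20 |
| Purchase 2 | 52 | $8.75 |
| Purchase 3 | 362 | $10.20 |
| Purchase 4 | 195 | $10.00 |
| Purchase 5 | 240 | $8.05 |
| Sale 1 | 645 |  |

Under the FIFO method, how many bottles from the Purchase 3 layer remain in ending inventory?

Sale 1 (645) [FIFO — oldest first]: 316 @ $6.20 + 52 @ $8.75 + 277 @ $10.20 = $5,239.60
Ending inventory: 85 @ $10.20 + 195 @ $10.00 + 240 @ $8.05 = $4,749.00
Check: goods available $9,988.60 = COGS $5,239.60 + ending $4,749.00

85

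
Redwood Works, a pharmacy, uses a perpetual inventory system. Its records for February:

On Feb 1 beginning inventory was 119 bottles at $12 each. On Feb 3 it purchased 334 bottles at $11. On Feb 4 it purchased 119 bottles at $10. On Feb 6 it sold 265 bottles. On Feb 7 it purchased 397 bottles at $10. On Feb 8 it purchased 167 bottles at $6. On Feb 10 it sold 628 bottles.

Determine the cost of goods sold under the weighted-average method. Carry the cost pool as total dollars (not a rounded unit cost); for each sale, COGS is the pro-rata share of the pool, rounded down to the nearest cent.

COGS = $8,934.71

After Feb 1: 119 on hand, pool $1,428.00 (≈ $12.0000 each)
After Feb 3: 453 on hand, pool $5,102.00 (≈ $11.2627 each)
After Feb 4: 572 on hand, pool $6,292.00 (≈ $11.0000 each)
Feb 6, sell 265: 265/572 × $6,292.00 → $2,915.00
After Feb 7: 704 on hand, pool $7,347.00 (≈ $10.4361 each)
After Feb 8: 871 on hand, pool $8,349.00 (≈ $9.5855 each)
Feb 10, sell 628: 628/871 × $8,349.00 → $6,019.71
Total COGS = $2,915.00 + $6,019.71 = $8,934.71
Ending inventory (cost pool remaining) = $2,329.29
Check: goods available $11,264.00 = COGS $8,934.71 + ending $2,329.29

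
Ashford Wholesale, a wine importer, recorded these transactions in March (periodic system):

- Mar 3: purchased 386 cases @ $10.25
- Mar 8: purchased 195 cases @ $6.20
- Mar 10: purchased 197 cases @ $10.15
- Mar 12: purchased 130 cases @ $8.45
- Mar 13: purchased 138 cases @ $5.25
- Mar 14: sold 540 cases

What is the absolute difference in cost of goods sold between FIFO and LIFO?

FIFO COGS: 386 @ $10.25 + 154 @ $6.20 = $4,911.30
LIFO COGS: 138 @ $5.25 + 130 @ $8.45 + 197 @ $10.15 + 75 @ $6.20 = $4,287.55
Difference = |$4,911.30 − $4,287.55| = $623.75

$623.75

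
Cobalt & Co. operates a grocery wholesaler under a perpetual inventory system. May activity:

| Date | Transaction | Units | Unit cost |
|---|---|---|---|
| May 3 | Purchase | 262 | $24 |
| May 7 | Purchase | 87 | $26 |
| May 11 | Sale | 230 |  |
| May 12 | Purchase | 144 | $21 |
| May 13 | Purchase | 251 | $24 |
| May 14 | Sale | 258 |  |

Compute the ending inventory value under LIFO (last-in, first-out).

May 11, 230 sold [LIFO — newest first]: 87 @ $26 + 143 @ $24 = $5,694
May 14, 258 sold [LIFO — newest first]: 251 @ $24 + 7 @ $21 = $6,171
Total COGS = $5,694 + $6,171 = $11,865
Ending inventory: 119 @ $24 + 137 @ $21 = $5,733

Ending inventory = $5,733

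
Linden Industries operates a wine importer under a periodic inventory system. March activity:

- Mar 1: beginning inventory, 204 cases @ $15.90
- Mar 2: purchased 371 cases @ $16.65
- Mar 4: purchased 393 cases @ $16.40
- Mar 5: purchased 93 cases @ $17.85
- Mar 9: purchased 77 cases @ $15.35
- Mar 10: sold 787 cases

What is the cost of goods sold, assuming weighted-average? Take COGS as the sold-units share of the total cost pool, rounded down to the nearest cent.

Mar 10, sell 787: 787/1138 × $18,707.95 → $12,937.74
Ending inventory (cost pool remaining) = $5,770.21

COGS = $12,937.74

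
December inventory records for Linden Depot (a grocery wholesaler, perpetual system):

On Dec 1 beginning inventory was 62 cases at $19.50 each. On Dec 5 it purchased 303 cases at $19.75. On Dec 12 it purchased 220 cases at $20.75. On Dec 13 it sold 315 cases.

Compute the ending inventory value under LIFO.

Dec 13, 315 sold [LIFO — newest first]: 220 @ $20.75 + 95 @ $19.75 = $6,441.25
Ending inventory: 62 @ $19.50 + 208 @ $19.75 = $5,317.00

Ending inventory = $5,317.00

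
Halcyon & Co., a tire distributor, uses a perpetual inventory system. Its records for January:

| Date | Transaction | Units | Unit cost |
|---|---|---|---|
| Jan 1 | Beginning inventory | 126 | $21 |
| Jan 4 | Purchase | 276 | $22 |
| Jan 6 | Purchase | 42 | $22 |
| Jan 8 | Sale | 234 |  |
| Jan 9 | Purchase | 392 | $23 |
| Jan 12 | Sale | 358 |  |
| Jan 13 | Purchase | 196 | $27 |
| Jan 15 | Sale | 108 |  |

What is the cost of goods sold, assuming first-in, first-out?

COGS = $15,530

Jan 8, 234 sold [FIFO — oldest first]: 126 @ $21 + 108 @ $22 = $5,022
Jan 12, 358 sold [FIFO — oldest first]: 168 @ $22 + 42 @ $22 + 148 @ $23 = $8,024
Jan 15, 108 sold [FIFO — oldest first]: 108 @ $23 = $2,484
Total COGS = $5,022 + $8,024 + $2,484 = $15,530
Ending inventory: 136 @ $23 + 196 @ $27 = $8,420
Check: goods available $23,950 = COGS $15,530 + ending $8,420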